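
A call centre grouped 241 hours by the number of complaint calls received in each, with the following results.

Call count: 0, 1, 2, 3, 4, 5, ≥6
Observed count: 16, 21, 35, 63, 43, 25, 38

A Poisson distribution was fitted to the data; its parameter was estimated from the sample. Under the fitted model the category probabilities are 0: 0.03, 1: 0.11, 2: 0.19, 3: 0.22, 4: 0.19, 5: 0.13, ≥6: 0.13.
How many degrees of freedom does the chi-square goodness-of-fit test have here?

5

There are k = 7 categories and 1 parameter estimated from the data, so df = 7 − 1 − 1 = 5.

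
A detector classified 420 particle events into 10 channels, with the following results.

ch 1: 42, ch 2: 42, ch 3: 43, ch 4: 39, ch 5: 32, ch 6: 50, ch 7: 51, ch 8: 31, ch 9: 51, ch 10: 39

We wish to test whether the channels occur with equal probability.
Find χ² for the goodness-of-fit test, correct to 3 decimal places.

11.095

Expected count for each of the 10 categories: 420/10 = 42.
ch 1: (42 − 42)²/42 = 0/42 = 0.0000
ch 2: (42 − 42)²/42 = 0/42 = 0.0000
ch 3: (43 − 42)²/42 = 1/42 = 0.0238
ch 4: (39 − 42)²/42 = 9/42 = 0.2143
ch 5: (32 − 42)²/42 = 100/42 = 2.3810
ch 6: (50 − 42)²/42 = 64/42 = 1.5238
ch 7: (51 − 42)²/42 = 81/42 = 1.9286
ch 8: (31 − 42)²/42 = 121/42 = 2.8810
ch 9: (51 − 42)²/42 = 81/42 = 1.9286
ch 10: (39 − 42)²/42 = 9/42 = 0.2143
Sum = 11.095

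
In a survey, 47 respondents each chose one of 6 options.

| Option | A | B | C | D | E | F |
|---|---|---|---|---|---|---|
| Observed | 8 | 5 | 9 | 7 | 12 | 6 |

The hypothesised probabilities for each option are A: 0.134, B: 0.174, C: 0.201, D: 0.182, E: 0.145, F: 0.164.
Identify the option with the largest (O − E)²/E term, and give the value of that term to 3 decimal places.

Expected counts E_i = n·p_i: 47×0.134 = 6.298, 47×0.174 = 8.178, 47×0.201 = 9.447, 47×0.182 = 8.554, 47×0.145 = 6.815, 47×0.164 = 7.708.
A: (8 − 6.298)²/6.298 = 2.896804/6.298 = 0.4600
B: (5 − 8.178)²/8.178 = 10.099684/8.178 = 1.2350
C: (9 − 9.447)²/9.447 = 0.199809/9.447 = 0.0212
D: (7 − 8.554)²/8.554 = 2.414916/8.554 = 0.2823
E: (12 − 6.815)²/6.815 = 26.884225/6.815 = 3.9449
F: (6 − 7.708)²/7.708 = 2.917264/7.708 = 0.3785
The largest term is for E: 3.945.

E, 3.945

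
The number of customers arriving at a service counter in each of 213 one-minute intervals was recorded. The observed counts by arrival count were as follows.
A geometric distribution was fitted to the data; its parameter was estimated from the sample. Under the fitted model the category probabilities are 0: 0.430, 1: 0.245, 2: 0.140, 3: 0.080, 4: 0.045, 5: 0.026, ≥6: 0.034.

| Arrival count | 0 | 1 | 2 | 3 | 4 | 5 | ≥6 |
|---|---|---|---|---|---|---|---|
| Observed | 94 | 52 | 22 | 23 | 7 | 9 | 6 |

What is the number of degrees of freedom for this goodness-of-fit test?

5

There are k = 7 categories and 1 parameter estimated from the data, so df = 7 − 1 − 1 = 5.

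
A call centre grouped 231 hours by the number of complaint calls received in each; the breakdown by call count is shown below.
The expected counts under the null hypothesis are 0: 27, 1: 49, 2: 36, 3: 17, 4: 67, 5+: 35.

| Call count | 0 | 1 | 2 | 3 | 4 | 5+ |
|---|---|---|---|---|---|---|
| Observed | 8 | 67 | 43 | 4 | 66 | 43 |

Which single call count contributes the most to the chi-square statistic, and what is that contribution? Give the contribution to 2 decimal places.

cat         O        E   (O−E)²/E
0           8       27     13.370
1          67       49      6.612
2          43       36      1.361
3           4       17      9.941
4          66       67      0.015
5+         43       35      1.829
The largest term is for 0: 13.37.

0, 13.37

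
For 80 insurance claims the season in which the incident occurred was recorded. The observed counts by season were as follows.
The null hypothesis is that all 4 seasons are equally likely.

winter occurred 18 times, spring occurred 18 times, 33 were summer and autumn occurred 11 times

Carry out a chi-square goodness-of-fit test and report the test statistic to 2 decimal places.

Under H₀ each category has probability 1/4, so each expected count is 80/4 = 20.
cat         O        E   (O−E)²/E
winter     18       20      0.200
spring     18       20      0.200
summer     33       20      8.450
autumn     11       20      4.050
Sum = 12.90

12.90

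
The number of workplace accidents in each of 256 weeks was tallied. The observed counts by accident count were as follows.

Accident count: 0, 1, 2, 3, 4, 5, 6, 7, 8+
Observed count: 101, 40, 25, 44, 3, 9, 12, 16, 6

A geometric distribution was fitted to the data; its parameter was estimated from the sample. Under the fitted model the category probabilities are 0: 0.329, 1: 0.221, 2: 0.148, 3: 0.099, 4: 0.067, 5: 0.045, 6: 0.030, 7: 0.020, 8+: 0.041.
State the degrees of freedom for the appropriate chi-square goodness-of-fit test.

There are k = 9 categories and 1 parameter estimated from the data, so df = 9 − 1 − 1 = 7.

7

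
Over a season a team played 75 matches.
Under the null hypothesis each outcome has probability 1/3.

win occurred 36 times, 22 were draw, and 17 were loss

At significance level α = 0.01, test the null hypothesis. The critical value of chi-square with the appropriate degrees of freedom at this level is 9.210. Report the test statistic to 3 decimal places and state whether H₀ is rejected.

7.760; do not reject

Under H₀ each category has probability 1/3, so each expected count is 75/3 = 25.
win: (36 − 25)²/25 = 121/25 = 4.8400
draw: (22 − 25)²/25 = 9/25 = 0.3600
loss: (17 − 25)²/25 = 64/25 = 2.5600
Sum = 7.760
df = 2. Since 7.760 < 9.210, we do not reject H₀.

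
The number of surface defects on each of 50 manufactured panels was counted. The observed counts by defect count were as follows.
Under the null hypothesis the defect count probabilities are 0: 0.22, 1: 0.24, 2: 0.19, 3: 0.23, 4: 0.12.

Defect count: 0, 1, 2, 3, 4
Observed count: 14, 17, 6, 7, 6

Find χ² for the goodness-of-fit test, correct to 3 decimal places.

5.952

Expected counts E_i = n·p_i: 50×0.22 = 11, 50×0.24 = 12, 50×0.19 = 9.5, 50×0.23 = 11.5, 50×0.12 = 6.
χ² = (14−11)²/11 + (17−12)²/12 + (6−9.5)²/9.5 + (7−11.5)²/11.5 + (6−6)²/6
   = 0.8182 + 2.0833 + 1.2895 + 1.7609 + 0.0000
Sum = 5.952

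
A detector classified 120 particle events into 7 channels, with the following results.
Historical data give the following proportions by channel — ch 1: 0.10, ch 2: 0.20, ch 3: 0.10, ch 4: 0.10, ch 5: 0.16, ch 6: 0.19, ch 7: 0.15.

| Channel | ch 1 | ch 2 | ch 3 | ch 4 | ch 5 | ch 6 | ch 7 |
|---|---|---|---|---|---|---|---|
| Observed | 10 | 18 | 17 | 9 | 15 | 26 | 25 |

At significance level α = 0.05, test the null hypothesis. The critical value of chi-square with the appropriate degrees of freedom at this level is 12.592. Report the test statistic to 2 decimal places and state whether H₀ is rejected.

Expected counts E_i = n·p_i: 120×0.10 = 12, 120×0.20 = 24, 120×0.10 = 12, 120×0.10 = 12, 120×0.16 = 19.2, 120×0.19 = 22.8, 120×0.15 = 18.
cat         O        E   (O−E)²/E
ch 1       10       12      0.333
ch 2       18       24      1.500
ch 3       17       12      2.083
ch 4        9       12      0.750
ch 5       15     19.2      0.919
ch 6       26     22.8      0.449
ch 7       25       18      2.722
Sum = 8.76
df = 6. Since 8.76 < 12.592, we do not reject H₀.

8.76; do not reject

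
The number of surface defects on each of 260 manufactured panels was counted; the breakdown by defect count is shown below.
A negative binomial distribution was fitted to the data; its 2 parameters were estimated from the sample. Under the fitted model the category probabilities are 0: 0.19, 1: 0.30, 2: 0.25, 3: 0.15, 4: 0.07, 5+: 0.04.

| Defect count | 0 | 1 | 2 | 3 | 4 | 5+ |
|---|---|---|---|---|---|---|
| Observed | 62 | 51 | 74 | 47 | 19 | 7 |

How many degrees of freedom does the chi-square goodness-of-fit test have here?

3

There are k = 6 categories and 2 parameters estimated from the data, so df = 6 − 1 − 2 = 3.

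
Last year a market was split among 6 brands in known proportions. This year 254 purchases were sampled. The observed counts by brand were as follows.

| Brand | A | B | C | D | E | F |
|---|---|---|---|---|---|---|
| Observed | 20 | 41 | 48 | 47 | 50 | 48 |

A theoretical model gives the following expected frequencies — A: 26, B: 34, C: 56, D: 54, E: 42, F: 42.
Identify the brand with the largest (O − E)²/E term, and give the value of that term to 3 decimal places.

E, 1.524

A: (20 − 26)²/26 = 36/26 = 1.3846
B: (41 − 34)²/34 = 49/34 = 1.4412
C: (48 − 56)²/56 = 64/56 = 1.1429
D: (47 − 54)²/54 = 49/54 = 0.9074
E: (50 − 42)²/42 = 64/42 = 1.5238
F: (48 − 42)²/42 = 36/42 = 0.8571
The largest term is for E: 1.524.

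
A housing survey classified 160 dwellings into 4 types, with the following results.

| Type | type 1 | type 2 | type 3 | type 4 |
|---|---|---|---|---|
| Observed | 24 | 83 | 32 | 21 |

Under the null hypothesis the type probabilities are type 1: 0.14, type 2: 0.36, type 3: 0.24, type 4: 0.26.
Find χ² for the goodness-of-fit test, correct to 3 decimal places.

22.583

Expected counts E_i = n·p_i: 160×0.14 = 22.4, 160×0.36 = 57.6, 160×0.24 = 38.4, 160×0.26 = 41.6.
χ² = (24−22.4)²/22.4 + (83−57.6)²/57.6 + (32−38.4)²/38.4 + (21−41.6)²/41.6
   = 0.1143 + 11.2007 + 1.0667 + 10.2010
Sum = 22.583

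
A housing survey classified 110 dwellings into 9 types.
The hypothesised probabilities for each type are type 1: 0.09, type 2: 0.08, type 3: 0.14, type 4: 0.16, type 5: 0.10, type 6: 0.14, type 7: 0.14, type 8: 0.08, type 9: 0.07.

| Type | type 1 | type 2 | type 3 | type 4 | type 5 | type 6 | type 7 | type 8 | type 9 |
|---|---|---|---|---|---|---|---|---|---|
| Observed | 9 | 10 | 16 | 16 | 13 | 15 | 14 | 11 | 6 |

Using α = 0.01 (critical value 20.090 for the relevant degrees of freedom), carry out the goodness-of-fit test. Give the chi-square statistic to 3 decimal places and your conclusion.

Expected counts E_i = n·p_i: 110×0.09 = 9.9, 110×0.08 = 8.8, 110×0.14 = 15.4, 110×0.16 = 17.6, 110×0.10 = 11, 110×0.14 = 15.4, 110×0.14 = 15.4, 110×0.08 = 8.8, 110×0.07 = 7.7.
type 1: (9 − 9.9)²/9.9 = 0.81/9.9 = 0.0818
type 2: (10 − 8.8)²/8.8 = 1.44/8.8 = 0.1636
type 3: (16 − 15.4)²/15.4 = 0.36/15.4 = 0.0234
type 4: (16 − 17.6)²/17.6 = 2.56/17.6 = 0.1455
type 5: (13 − 11)²/11 = 4/11 = 0.3636
type 6: (15 − 15.4)²/15.4 = 0.16/15.4 = 0.0104
type 7: (14 − 15.4)²/15.4 = 1.96/15.4 = 0.1273
type 8: (11 − 8.8)²/8.8 = 4.84/8.8 = 0.5500
type 9: (6 − 7.7)²/7.7 = 2.89/7.7 = 0.3753
Sum = 1.841
df = 8. Since 1.841 < 20.090, we do not reject H₀.

1.841; do not reject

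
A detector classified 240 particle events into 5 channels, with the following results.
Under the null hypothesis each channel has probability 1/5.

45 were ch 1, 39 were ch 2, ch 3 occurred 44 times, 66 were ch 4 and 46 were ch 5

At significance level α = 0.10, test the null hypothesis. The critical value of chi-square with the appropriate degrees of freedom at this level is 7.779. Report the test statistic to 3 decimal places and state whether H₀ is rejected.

Expected count for each of the 5 categories: 240/5 = 48.
ch 1: (45 − 48)²/48 = 9/48 = 0.1875
ch 2: (39 − 48)²/48 = 81/48 = 1.6875
ch 3: (44 − 48)²/48 = 16/48 = 0.3333
ch 4: (66 − 48)²/48 = 324/48 = 6.7500
ch 5: (46 − 48)²/48 = 4/48 = 0.0833
Sum = 9.042
df = 4. Since 9.042 > 7.779, we reject H₀.

9.042; reject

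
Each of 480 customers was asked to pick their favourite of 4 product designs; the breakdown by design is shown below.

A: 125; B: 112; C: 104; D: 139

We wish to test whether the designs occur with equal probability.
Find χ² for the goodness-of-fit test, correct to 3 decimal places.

5.883

Under H₀ each category has probability 1/4, so each expected count is 480/4 = 120.
cat         O        E   (O−E)²/E
A         125      120     0.2083
B         112      120     0.5333
C         104      120     2.1333
D         139      120     3.0083
Sum = 5.883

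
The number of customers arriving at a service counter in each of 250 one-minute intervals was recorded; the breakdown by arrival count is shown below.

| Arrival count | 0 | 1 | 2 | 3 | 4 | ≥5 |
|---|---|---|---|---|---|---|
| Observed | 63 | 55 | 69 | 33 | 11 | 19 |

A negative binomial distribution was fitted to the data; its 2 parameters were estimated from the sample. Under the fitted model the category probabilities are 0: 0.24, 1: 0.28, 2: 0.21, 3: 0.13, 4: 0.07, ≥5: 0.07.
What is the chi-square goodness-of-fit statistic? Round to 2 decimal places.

Expected counts E_i = n·p_i: 250×0.24 = 60, 250×0.28 = 70, 250×0.21 = 52.5, 250×0.13 = 32.5, 250×0.07 = 17.5, 250×0.07 = 17.5.
cat         O        E   (O−E)²/E
0          63       60      0.150
1          55       70      3.214
2          69     52.5      5.186
3          33     32.5      0.008
4          11     17.5      2.414
≥5         19     17.5      0.129
Sum = 11.10

11.10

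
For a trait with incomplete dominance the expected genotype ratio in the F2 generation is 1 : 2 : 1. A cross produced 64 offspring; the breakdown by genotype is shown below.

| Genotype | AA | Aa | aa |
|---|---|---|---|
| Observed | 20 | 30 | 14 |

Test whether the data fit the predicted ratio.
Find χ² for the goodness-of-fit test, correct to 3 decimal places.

Ratio total = 4. Expected counts: 64×1/4 = 16, 64×2/4 = 32, 64×1/4 = 16.
AA: (20 − 16)²/16 = 16/16 = 1.0000
Aa: (30 − 32)²/32 = 4/32 = 0.1250
aa: (14 − 16)²/16 = 4/16 = 0.2500
Sum = 1.375

1.375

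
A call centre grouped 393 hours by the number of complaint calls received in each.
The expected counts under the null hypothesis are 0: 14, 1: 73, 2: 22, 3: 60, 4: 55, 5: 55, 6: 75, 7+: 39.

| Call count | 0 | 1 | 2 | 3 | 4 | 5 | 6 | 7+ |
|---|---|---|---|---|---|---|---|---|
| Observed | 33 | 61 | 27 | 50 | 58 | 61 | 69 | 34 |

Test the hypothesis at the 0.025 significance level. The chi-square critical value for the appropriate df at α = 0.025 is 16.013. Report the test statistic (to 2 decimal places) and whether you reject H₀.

0: (33 − 14)²/14 = 361/14 = 25.786
1: (61 − 73)²/73 = 144/73 = 1.973
2: (27 − 22)²/22 = 25/22 = 1.136
3: (50 − 60)²/60 = 100/60 = 1.667
4: (58 − 55)²/55 = 9/55 = 0.164
5: (61 − 55)²/55 = 36/55 = 0.655
6: (69 − 75)²/75 = 36/75 = 0.480
7+: (34 − 39)²/39 = 25/39 = 0.641
Sum = 32.50
df = 7. Since 32.50 > 16.013, we reject H₀.

32.50; reject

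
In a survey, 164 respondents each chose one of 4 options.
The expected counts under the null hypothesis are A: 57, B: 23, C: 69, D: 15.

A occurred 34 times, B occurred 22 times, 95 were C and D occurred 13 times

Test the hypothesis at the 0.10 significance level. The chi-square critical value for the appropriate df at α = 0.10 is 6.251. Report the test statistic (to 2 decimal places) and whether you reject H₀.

χ² = (34−57)²/57 + (22−23)²/23 + (95−69)²/69 + (13−15)²/15
   = 9.281 + 0.043 + 9.797 + 0.267
Sum = 19.39
df = 3. Since 19.39 > 6.251, we reject H₀.

19.39; reject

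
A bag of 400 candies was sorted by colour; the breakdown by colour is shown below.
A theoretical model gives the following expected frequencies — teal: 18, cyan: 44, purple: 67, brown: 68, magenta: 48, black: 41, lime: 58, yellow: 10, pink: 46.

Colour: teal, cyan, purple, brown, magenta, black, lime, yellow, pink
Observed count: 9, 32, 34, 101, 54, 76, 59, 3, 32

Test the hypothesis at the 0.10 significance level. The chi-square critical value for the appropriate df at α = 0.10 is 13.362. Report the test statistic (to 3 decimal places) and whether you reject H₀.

79.847; reject

cat          O        E   (O−E)²/E
teal         9       18     4.5000
cyan        32       44     3.2727
purple      34       67    16.2537
brown      101       68    16.0147
magenta     54       48     0.7500
black       76       41    29.8780
lime        59       58     0.0172
yellow       3       10     4.9000
pink        32       46     4.2609
Sum = 79.847
df = 8. Since 79.847 > 13.362, we reject H₀.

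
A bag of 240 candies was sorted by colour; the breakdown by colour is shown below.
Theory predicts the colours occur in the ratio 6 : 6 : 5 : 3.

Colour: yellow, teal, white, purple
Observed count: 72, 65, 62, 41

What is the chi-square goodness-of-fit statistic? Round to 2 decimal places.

1.44

Ratio total = 20. Expected counts: 240×6/20 = 72, 240×6/20 = 72, 240×5/20 = 60, 240×3/20 = 36.
cat         O        E   (O−E)²/E
yellow     72       72      0.000
teal       65       72      0.681
white      62       60      0.067
purple     41       36      0.694
Sum = 1.44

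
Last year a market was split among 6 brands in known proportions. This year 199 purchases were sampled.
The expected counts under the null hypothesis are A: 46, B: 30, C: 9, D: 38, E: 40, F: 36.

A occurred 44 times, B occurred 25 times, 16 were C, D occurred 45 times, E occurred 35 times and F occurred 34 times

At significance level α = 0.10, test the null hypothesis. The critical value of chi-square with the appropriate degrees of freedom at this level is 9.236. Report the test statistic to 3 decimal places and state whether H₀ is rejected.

8.390; do not reject

A: (44 − 46)²/46 = 4/46 = 0.0870
B: (25 − 30)²/30 = 25/30 = 0.8333
C: (16 − 9)²/9 = 49/9 = 5.4444
D: (45 − 38)²/38 = 49/38 = 1.2895
E: (35 − 40)²/40 = 25/40 = 0.6250
F: (34 − 36)²/36 = 4/36 = 0.1111
Sum = 8.390
df = 5. Since 8.390 < 9.236, we do not reject H₀.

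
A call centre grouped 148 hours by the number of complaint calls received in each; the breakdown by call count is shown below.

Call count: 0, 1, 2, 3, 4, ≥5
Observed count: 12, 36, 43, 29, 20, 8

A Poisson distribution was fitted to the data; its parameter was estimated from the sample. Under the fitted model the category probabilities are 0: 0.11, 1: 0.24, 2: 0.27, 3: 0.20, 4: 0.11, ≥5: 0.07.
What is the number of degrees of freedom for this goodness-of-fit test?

There are k = 6 categories and 1 parameter estimated from the data, so df = 6 − 1 − 1 = 4.

4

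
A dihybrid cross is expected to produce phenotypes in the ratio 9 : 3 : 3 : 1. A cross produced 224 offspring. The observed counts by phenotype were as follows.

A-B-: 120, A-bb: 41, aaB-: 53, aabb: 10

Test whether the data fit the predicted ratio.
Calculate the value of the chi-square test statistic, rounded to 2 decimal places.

4.33

Ratio total = 16. Expected counts: 224×9/16 = 126, 224×3/16 = 42, 224×3/16 = 42, 224×1/16 = 14.
cat         O        E   (O−E)²/E
A-B-      120      126      0.286
A-bb       41       42      0.024
aaB-       53       42      2.881
aabb       10       14      1.143
Sum = 4.33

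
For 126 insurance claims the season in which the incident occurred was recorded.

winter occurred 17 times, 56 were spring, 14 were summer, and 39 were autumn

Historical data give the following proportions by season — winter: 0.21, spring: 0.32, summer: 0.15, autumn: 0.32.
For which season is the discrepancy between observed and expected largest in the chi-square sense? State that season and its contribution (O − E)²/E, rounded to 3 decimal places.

spring, 6.098

Expected counts E_i = n·p_i: 126×0.21 = 26.46, 126×0.32 = 40.32, 126×0.15 = 18.9, 126×0.32 = 40.32.
cat         O        E   (O−E)²/E
winter     17    26.46     3.3821
spring     56    40.32     6.0978
summer     14     18.9     1.2704
autumn     39    40.32     0.0432
The largest term is for spring: 6.098.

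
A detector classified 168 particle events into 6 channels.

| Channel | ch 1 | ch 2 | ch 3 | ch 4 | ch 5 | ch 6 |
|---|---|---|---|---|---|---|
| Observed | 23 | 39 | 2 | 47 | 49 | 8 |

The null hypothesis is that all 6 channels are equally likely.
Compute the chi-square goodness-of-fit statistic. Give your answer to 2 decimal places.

Expected count for each of the 6 categories: 168/6 = 28.
cat         O        E   (O−E)²/E
ch 1       23       28      0.893
ch 2       39       28      4.321
ch 3        2       28     24.143
ch 4       47       28     12.893
ch 5       49       28     15.750
ch 6        8       28     14.286
Sum = 72.29

72.29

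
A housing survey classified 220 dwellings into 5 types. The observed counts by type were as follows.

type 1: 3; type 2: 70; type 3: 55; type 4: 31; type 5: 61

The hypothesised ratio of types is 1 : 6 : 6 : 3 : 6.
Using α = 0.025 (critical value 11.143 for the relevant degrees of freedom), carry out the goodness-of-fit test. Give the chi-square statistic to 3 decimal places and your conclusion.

Ratio total = 22. Expected counts: 220×1/22 = 10, 220×6/22 = 60, 220×6/22 = 60, 220×3/22 = 30, 220×6/22 = 60.
type 1: (3 − 10)²/10 = 49/10 = 4.9000
type 2: (70 − 60)²/60 = 100/60 = 1.6667
type 3: (55 − 60)²/60 = 25/60 = 0.4167
type 4: (31 − 30)²/30 = 1/30 = 0.0333
type 5: (61 − 60)²/60 = 1/60 = 0.0167
Sum = 7.033
df = 4. Since 7.033 < 11.143, we do not reject H₀.

7.033; do not reject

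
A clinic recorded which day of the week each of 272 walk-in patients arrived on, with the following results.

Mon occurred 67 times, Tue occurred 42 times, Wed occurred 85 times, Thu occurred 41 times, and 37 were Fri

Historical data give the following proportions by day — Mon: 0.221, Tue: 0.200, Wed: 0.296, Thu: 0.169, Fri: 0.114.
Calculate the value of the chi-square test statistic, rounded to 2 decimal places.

Expected counts E_i = n·p_i: 272×0.221 = 60.112, 272×0.200 = 54.4, 272×0.296 = 80.512, 272×0.169 = 45.968, 272×0.114 = 31.008.
cat         O        E   (O−E)²/E
Mon        67   60.112      0.789
Tue        42     54.4      2.826
Wed        85   80.512      0.250
Thu        41   45.968      0.537
Fri        37   31.008      1.158
Sum = 5.56

5.56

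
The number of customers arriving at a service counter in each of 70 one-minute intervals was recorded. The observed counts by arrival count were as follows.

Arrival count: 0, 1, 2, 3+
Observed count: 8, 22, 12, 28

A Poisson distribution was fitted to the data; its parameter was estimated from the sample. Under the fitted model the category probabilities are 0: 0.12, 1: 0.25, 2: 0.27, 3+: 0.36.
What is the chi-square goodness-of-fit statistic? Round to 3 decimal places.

Expected counts E_i = n·p_i: 70×0.12 = 8.4, 70×0.25 = 17.5, 70×0.27 = 18.9, 70×0.36 = 25.2.
0: (8 − 8.4)²/8.4 = 0.16/8.4 = 0.0190
1: (22 − 17.5)²/17.5 = 20.25/17.5 = 1.1571
2: (12 − 18.9)²/18.9 = 47.61/18.9 = 2.5190
3+: (28 − 25.2)²/25.2 = 7.84/25.2 = 0.3111
Sum = 4.006

4.006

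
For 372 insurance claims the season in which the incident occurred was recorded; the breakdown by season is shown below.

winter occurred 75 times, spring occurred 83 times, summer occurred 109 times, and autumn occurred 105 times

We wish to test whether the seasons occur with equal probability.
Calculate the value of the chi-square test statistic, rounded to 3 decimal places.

Expected count for each of the 4 categories: 372/4 = 93.
χ² = (75−93)²/93 + (83−93)²/93 + (109−93)²/93 + (105−93)²/93
   = 3.4839 + 1.0753 + 2.7527 + 1.5484
Sum = 8.860

8.860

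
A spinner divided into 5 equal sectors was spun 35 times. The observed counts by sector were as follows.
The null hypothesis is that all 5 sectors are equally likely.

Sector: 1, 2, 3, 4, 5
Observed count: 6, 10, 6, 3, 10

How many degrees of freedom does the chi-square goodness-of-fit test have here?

4

There are k = 5 categories and no parameters were estimated from the data, so df = 5 − 1 = 4.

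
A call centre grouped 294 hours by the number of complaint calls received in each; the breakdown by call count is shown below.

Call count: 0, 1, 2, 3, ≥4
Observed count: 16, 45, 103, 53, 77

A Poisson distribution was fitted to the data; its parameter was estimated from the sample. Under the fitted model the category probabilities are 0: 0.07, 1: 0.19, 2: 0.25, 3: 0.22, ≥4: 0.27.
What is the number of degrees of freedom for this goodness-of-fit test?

3

There are k = 5 categories and 1 parameter estimated from the data, so df = 5 − 1 − 1 = 3.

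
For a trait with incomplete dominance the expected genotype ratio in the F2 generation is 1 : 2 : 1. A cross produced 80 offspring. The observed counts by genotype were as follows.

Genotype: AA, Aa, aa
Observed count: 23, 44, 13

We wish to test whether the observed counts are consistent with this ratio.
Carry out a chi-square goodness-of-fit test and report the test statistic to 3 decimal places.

Ratio total = 4. Expected counts: 80×1/4 = 20, 80×2/4 = 40, 80×1/4 = 20.
AA: (23 − 20)²/20 = 9/20 = 0.4500
Aa: (44 − 40)²/40 = 16/40 = 0.4000
aa: (13 − 20)²/20 = 49/20 = 2.4500
Sum = 3.300

3.300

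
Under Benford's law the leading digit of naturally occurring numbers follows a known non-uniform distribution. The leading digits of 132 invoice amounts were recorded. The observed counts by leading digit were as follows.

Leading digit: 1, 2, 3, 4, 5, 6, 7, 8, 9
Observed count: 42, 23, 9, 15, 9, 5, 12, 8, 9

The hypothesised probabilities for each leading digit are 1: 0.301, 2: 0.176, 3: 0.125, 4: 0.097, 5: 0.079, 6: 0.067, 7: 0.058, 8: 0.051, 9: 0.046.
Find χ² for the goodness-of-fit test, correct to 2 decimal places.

9.90

Expected counts E_i = n·p_i: 132×0.301 = 39.732, 132×0.176 = 23.232, 132×0.125 = 16.5, 132×0.097 = 12.804, 132×0.079 = 10.428, 132×0.067 = 8.844, 132×0.058 = 7.656, 132×0.051 = 6.732, 132×0.046 = 6.072.
1: (42 − 39.732)²/39.732 = 5.143824/39.732 = 0.129
2: (23 − 23.232)²/23.232 = 0.053824/23.232 = 0.002
3: (9 − 16.5)²/16.5 = 56.25/16.5 = 3.409
4: (15 − 12.804)²/12.804 = 4.822416/12.804 = 0.377
5: (9 − 10.428)²/10.428 = 2.039184/10.428 = 0.196
6: (5 − 8.844)²/8.844 = 14.776336/8.844 = 1.671
7: (12 − 7.656)²/7.656 = 18.870336/7.656 = 2.465
8: (8 − 6.732)²/6.732 = 1.607824/6.732 = 0.239
9: (9 − 6.072)²/6.072 = 8.573184/6.072 = 1.412
Sum = 9.90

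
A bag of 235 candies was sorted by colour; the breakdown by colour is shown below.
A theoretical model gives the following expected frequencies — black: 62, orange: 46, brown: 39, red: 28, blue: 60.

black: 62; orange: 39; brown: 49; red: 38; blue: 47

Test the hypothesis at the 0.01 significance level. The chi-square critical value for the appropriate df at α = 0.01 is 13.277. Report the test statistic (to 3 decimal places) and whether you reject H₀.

χ² = (62−62)²/62 + (39−46)²/46 + (49−39)²/39 + (38−28)²/28 + (47−60)²/60
   = 0.0000 + 1.0652 + 2.5641 + 3.5714 + 2.8167
Sum = 10.017
df = 4. Since 10.017 < 13.277, we do not reject H₀.

10.017; do not reject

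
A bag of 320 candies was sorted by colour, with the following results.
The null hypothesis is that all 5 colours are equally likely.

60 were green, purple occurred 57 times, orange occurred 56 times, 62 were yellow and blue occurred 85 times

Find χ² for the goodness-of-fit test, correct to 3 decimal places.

8.969

Under H₀ each category has probability 1/5, so each expected count is 320/5 = 64.
χ² = (60−64)²/64 + (57−64)²/64 + (56−64)²/64 + (62−64)²/64 + (85−64)²/64
   = 0.2500 + 0.7656 + 1.0000 + 0.0625 + 6.8906
Sum = 8.969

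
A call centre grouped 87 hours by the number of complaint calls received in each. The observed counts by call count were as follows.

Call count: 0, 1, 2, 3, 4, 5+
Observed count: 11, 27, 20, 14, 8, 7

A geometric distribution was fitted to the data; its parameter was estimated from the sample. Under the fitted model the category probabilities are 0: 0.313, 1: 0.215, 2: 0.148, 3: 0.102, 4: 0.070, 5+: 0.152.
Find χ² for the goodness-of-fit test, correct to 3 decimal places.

Expected counts E_i = n·p_i: 87×0.313 = 27.231, 87×0.215 = 18.705, 87×0.148 = 12.876, 87×0.102 = 8.874, 87×0.070 = 6.09, 87×0.152 = 13.224.
cat         O        E   (O−E)²/E
0          11   27.231     9.6745
1          27   18.705     3.6785
2          20   12.876     3.9415
3          14    8.874     2.9610
4           8     6.09     0.5990
5+          7   13.224     2.9294
Sum = 23.784

23.784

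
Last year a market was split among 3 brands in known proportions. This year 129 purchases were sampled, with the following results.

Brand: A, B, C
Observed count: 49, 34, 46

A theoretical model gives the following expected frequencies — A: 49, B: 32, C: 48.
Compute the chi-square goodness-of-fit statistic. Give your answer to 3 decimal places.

0.208

A: (49 − 49)²/49 = 0/49 = 0.0000
B: (34 − 32)²/32 = 4/32 = 0.1250
C: (46 − 48)²/48 = 4/48 = 0.0833
Sum = 0.208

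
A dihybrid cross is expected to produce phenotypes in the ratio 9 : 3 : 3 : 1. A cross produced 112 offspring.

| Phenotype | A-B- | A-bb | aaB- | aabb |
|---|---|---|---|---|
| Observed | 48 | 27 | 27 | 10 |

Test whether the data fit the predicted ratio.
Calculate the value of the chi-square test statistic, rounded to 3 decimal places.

8.286

Ratio total = 16. Expected counts: 112×9/16 = 63, 112×3/16 = 21, 112×3/16 = 21, 112×1/16 = 7.
A-B-: (48 − 63)²/63 = 225/63 = 3.5714
A-bb: (27 − 21)²/21 = 36/21 = 1.7143
aaB-: (27 − 21)²/21 = 36/21 = 1.7143
aabb: (10 − 7)²/7 = 9/7 = 1.2857
Sum = 8.286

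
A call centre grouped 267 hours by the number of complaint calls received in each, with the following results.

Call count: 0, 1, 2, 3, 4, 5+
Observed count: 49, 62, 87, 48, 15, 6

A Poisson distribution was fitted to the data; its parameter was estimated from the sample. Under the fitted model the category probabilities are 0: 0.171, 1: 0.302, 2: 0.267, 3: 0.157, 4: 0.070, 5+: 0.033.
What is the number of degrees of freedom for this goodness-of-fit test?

4

There are k = 6 categories and 1 parameter estimated from the data, so df = 6 − 1 − 1 = 4.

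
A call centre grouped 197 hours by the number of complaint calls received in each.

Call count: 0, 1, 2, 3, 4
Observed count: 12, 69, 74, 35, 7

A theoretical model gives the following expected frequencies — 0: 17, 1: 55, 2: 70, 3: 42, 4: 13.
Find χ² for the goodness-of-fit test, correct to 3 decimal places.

9.199

χ² = (12−17)²/17 + (69−55)²/55 + (74−70)²/70 + (35−42)²/42 + (7−13)²/13
   = 1.4706 + 3.5636 + 0.2286 + 1.1667 + 2.7692
Sum = 9.199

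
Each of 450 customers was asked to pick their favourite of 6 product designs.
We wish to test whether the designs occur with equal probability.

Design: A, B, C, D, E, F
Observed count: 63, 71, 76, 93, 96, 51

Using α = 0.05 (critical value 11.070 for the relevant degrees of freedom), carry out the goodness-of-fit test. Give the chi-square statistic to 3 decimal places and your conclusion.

Under H₀ each category has probability 1/6, so each expected count is 450/6 = 75.
cat         O        E   (O−E)²/E
A          63       75     1.9200
B          71       75     0.2133
C          76       75     0.0133
D          93       75     4.3200
E          96       75     5.8800
F          51       75     7.6800
Sum = 20.027
df = 5. Since 20.027 > 11.070, we reject H₀.

20.027; reject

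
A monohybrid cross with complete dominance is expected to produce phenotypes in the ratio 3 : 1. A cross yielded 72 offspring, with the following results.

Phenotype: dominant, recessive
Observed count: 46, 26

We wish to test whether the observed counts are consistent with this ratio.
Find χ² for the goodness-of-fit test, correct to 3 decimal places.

4.741

Ratio total = 4. Expected counts: 72×3/4 = 54, 72×1/4 = 18.
cat            O        E   (O−E)²/E
dominant      46       54     1.1852
recessive     26       18     3.5556
Sum = 4.741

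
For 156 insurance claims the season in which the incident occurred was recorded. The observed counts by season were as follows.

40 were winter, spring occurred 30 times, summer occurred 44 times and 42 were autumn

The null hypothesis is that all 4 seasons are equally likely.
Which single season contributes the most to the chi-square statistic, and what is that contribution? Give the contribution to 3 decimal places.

spring, 2.077

Under H₀ each category has probability 1/4, so each expected count is 156/4 = 39.
χ² = (40−39)²/39 + (30−39)²/39 + (44−39)²/39 + (42−39)²/39
   = 0.0256 + 2.0769 + 0.6410 + 0.2308
The largest term is for spring: 2.077.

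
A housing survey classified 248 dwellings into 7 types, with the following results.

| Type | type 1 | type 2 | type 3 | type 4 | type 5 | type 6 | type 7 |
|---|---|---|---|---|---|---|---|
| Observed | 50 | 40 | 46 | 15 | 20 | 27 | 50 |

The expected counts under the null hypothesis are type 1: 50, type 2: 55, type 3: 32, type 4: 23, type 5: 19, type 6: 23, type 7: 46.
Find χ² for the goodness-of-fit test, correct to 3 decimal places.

type 1: (50 − 50)²/50 = 0/50 = 0.0000
type 2: (40 − 55)²/55 = 225/55 = 4.0909
type 3: (46 − 32)²/32 = 196/32 = 6.1250
type 4: (15 − 23)²/23 = 64/23 = 2.7826
type 5: (20 − 19)²/19 = 1/19 = 0.0526
type 6: (27 − 23)²/23 = 16/23 = 0.6957
type 7: (50 − 46)²/46 = 16/46 = 0.3478
Sum = 14.095

14.095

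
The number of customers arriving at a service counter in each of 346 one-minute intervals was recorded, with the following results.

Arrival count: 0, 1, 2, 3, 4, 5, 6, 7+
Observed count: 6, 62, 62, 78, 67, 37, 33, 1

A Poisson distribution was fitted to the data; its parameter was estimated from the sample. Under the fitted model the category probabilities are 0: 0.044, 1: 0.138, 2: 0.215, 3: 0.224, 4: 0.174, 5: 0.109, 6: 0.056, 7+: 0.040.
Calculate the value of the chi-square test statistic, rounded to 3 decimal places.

Expected counts E_i = n·p_i: 346×0.044 = 15.224, 346×0.138 = 47.748, 346×0.215 = 74.39, 346×0.224 = 77.504, 346×0.174 = 60.204, 346×0.109 = 37.714, 346×0.056 = 19.376, 346×0.040 = 13.84.
χ² = (6−15.224)²/15.224 + (62−47.748)²/47.748 + (62−74.39)²/74.39 + (78−77.504)²/77.504 + (67−60.204)²/60.204 + (37−37.714)²/37.714 + (33−19.376)²/19.376 + (1−13.84)²/13.84
   = 5.5887 + 4.2540 + 2.0636 + 0.0032 + 0.7672 + 0.0135 + 9.5796 + 11.9123
Sum = 34.182

34.182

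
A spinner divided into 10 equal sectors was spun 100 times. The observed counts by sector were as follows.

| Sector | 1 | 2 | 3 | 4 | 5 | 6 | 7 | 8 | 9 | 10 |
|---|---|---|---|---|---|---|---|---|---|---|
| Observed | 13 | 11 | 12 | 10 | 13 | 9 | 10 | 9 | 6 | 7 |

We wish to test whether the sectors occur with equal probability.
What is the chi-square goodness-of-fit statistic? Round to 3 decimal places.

5.000

Under H₀ each category has probability 1/10, so each expected count is 100/10 = 10.
χ² = (13−10)²/10 + (11−10)²/10 + (12−10)²/10 + (10−10)²/10 + (13−10)²/10 + (9−10)²/10 + (10−10)²/10 + (9−10)²/10 + (6−10)²/10 + (7−10)²/10
   = 0.9000 + 0.1000 + 0.4000 + 0.0000 + 0.9000 + 0.1000 + 0.0000 + 0.1000 + 1.6000 + 0.9000
Sum = 5.000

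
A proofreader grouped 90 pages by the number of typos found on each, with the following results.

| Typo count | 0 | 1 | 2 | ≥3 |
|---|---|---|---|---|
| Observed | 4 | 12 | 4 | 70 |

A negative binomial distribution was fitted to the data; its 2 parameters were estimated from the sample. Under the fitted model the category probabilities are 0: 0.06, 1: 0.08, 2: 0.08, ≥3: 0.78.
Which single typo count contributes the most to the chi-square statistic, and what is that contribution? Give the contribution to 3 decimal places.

Expected counts E_i = n·p_i: 90×0.06 = 5.4, 90×0.08 = 7.2, 90×0.08 = 7.2, 90×0.78 = 70.2.
0: (4 − 5.4)²/5.4 = 1.96/5.4 = 0.3630
1: (12 − 7.2)²/7.2 = 23.04/7.2 = 3.2000
2: (4 − 7.2)²/7.2 = 10.24/7.2 = 1.4222
≥3: (70 − 70.2)²/70.2 = 0.04/70.2 = 0.0006
The largest term is for 1: 3.200.

1, 3.200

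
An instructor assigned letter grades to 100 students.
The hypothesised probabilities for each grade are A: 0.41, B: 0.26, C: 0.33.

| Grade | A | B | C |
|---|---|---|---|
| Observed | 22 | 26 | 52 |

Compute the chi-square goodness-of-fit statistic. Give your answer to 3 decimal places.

Expected counts E_i = n·p_i: 100×0.41 = 41, 100×0.26 = 26, 100×0.33 = 33.
χ² = (22−41)²/41 + (26−26)²/26 + (52−33)²/33
   = 8.8049 + 0.0000 + 10.9394
Sum = 19.744

19.744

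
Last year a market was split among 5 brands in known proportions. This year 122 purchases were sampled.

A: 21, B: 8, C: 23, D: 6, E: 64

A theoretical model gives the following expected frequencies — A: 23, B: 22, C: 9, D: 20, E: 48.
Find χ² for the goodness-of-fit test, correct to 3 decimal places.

45.994

χ² = (21−23)²/23 + (8−22)²/22 + (23−9)²/9 + (6−20)²/20 + (64−48)²/48
   = 0.1739 + 8.9091 + 21.7778 + 9.8000 + 5.3333
Sum = 45.994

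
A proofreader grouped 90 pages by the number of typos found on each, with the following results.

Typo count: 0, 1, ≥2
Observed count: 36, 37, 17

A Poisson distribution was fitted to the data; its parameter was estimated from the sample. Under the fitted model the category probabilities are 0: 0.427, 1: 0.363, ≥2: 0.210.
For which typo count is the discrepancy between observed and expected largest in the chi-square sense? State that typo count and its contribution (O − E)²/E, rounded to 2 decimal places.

Expected counts E_i = n·p_i: 90×0.427 = 38.43, 90×0.363 = 32.67, 90×0.210 = 18.9.
0: (36 − 38.43)²/38.43 = 5.9049/38.43 = 0.154
1: (37 − 32.67)²/32.67 = 18.7489/32.67 = 0.574
≥2: (17 − 18.9)²/18.9 = 3.61/18.9 = 0.191
The largest term is for 1: 0.57.

1, 0.57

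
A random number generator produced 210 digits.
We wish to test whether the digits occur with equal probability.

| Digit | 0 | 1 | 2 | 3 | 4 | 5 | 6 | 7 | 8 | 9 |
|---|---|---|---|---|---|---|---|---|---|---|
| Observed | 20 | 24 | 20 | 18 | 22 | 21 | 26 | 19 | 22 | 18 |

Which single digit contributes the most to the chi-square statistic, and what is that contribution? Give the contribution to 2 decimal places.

Under H₀ each category has probability 1/10, so each expected count is 210/10 = 21.
χ² = (20−21)²/21 + (24−21)²/21 + (20−21)²/21 + (18−21)²/21 + (22−21)²/21 + (21−21)²/21 + (26−21)²/21 + (19−21)²/21 + (22−21)²/21 + (18−21)²/21
   = 0.048 + 0.429 + 0.048 + 0.429 + 0.048 + 0.000 + 1.190 + 0.190 + 0.048 + 0.429
The largest term is for 6: 1.19.

6, 1.19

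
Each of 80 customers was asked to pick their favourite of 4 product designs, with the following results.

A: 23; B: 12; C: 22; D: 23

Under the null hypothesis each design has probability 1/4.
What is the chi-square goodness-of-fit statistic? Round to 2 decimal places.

Under H₀ each category has probability 1/4, so each expected count is 80/4 = 20.
cat         O        E   (O−E)²/E
A          23       20      0.450
B          12       20      3.200
C          22       20      0.200
D          23       20      0.450
Sum = 4.30

4.30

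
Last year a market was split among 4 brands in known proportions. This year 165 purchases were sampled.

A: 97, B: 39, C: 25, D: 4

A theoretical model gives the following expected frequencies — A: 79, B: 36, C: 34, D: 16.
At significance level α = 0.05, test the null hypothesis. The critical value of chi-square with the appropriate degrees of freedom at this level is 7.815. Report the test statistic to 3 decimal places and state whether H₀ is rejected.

χ² = (97−79)²/79 + (39−36)²/36 + (25−34)²/34 + (4−16)²/16
   = 4.1013 + 0.2500 + 2.3824 + 9.0000
Sum = 15.734
df = 3. Since 15.734 > 7.815, we reject H₀.

15.734; reject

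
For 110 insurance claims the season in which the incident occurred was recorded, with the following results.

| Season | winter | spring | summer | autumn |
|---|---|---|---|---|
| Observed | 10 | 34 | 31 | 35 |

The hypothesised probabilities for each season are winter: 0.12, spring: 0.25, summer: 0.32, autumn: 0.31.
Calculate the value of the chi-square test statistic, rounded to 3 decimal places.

2.837

Expected counts E_i = n·p_i: 110×0.12 = 13.2, 110×0.25 = 27.5, 110×0.32 = 35.2, 110×0.31 = 34.1.
χ² = (10−13.2)²/13.2 + (34−27.5)²/27.5 + (31−35.2)²/35.2 + (35−34.1)²/34.1
   = 0.7758 + 1.5364 + 0.5011 + 0.0238
Sum = 2.837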